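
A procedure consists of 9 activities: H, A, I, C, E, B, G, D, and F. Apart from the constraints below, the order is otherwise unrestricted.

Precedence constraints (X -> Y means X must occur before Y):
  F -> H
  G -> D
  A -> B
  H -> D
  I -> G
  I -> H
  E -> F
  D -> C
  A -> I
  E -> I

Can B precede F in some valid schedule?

Yes

The constraints leave B and F unordered relative to each other; nothing requires F earlier.
That means at least one valid schedule has B before F.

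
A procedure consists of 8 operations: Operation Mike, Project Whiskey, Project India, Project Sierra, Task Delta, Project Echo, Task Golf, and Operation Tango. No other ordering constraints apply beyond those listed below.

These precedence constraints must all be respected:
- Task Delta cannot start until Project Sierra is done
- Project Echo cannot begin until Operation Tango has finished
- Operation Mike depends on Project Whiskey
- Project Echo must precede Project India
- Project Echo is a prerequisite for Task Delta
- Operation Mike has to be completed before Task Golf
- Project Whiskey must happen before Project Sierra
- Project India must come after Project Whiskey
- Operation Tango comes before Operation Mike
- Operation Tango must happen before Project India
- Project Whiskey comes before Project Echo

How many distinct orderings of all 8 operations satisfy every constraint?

170

2 operations have no prerequisites (Project Whiskey, Operation Tango), so any of them could come first.
Counting all ways to extend the partial order to a total order gives 170.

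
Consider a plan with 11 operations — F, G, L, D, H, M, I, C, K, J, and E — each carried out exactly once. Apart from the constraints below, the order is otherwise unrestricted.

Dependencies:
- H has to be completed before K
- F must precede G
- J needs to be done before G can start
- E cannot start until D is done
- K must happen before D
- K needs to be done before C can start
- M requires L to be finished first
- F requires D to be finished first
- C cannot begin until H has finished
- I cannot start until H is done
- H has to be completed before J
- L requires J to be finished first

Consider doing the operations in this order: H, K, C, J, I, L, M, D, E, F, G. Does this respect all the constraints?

Going through the constraints one by one, each required predecessor appears earlier in the sequence than its dependent — e.g. J (position 4) is before G (position 11), as required.

Yes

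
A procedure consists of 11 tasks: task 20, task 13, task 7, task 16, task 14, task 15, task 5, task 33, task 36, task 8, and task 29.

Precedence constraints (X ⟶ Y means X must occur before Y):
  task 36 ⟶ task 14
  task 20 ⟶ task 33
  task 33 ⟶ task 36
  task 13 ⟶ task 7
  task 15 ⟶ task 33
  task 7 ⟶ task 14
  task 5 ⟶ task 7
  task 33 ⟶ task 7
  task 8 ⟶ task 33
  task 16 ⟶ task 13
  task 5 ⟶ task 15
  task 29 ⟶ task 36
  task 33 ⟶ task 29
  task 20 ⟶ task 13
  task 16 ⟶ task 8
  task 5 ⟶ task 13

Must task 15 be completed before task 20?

No

Task 15 and task 20 are not related by any chain of constraints.
So task 15 can come before task 20 or after — it is not forced.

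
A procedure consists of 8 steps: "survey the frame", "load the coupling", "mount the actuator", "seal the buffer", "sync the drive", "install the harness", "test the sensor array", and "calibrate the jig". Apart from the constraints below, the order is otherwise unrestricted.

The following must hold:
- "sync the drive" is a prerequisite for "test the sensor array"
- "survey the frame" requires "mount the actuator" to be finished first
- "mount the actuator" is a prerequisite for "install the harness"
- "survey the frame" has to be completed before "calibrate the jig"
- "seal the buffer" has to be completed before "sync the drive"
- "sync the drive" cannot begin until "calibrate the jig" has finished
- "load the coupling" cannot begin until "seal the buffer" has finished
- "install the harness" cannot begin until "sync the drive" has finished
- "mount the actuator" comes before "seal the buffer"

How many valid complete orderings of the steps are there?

30

"mount the actuator" is the only step with nothing required before it, so every ordering starts there.
Enumerating by repeatedly choosing an available step (one whose prerequisites are all placed) gives 30 distinct complete orderings.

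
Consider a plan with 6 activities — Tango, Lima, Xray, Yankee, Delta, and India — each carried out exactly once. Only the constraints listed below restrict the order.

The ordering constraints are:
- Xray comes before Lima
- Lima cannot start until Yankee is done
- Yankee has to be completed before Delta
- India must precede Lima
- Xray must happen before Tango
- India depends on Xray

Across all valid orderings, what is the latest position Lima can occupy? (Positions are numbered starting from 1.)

6

Lima has no required successors, so nothing stops it from going last (position 6).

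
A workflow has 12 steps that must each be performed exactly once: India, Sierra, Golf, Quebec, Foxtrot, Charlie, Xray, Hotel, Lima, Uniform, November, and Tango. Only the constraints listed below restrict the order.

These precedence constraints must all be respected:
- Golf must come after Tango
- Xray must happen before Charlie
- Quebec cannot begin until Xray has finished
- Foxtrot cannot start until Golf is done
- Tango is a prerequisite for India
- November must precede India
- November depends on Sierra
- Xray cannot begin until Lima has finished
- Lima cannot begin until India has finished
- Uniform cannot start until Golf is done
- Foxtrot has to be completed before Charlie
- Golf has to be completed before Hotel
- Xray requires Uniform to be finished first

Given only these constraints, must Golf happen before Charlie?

Tracing the constraints gives a chain: Golf → Foxtrot → Charlie.
Hence Golf necessarily comes before Charlie.

Yes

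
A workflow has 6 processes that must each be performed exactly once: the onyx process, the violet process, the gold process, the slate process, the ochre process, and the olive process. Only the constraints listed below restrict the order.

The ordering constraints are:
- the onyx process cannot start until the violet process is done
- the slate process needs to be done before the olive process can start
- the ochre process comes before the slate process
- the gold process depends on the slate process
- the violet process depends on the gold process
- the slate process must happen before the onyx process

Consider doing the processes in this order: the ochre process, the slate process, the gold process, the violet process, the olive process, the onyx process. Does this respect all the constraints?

Yes

Going through the constraints one by one, each required predecessor appears earlier in the sequence than its dependent — e.g. the slate process (position 2) is before the onyx process (position 6), as required.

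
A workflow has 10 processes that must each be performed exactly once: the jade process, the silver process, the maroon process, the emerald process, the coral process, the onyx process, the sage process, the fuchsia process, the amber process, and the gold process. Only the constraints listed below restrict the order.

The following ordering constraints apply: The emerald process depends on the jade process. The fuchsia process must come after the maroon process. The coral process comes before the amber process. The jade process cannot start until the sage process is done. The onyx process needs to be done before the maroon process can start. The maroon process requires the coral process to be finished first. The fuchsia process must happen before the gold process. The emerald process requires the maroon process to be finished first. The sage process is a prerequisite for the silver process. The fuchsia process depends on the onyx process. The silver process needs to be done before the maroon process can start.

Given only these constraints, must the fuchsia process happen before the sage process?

There is a chain the sage process → the silver process → the maroon process → the fuchsia process, which puts the sage process before the fuchsia process.
So the fuchsia process never precedes the sage process.

No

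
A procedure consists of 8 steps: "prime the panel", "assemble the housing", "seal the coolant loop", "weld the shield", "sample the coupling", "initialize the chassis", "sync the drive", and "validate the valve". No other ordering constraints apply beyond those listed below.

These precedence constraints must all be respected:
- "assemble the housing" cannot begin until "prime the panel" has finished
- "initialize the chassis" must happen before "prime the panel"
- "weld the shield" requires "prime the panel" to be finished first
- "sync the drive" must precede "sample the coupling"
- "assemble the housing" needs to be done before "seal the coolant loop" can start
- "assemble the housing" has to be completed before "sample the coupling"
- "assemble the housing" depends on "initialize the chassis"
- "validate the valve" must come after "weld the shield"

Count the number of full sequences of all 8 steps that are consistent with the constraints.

115

2 steps have no prerequisites ("initialize the chassis", "sync the drive"), so any of them could come first.
Enumerating by repeatedly choosing an available step (one whose prerequisites are all placed) gives 115 distinct complete orderings.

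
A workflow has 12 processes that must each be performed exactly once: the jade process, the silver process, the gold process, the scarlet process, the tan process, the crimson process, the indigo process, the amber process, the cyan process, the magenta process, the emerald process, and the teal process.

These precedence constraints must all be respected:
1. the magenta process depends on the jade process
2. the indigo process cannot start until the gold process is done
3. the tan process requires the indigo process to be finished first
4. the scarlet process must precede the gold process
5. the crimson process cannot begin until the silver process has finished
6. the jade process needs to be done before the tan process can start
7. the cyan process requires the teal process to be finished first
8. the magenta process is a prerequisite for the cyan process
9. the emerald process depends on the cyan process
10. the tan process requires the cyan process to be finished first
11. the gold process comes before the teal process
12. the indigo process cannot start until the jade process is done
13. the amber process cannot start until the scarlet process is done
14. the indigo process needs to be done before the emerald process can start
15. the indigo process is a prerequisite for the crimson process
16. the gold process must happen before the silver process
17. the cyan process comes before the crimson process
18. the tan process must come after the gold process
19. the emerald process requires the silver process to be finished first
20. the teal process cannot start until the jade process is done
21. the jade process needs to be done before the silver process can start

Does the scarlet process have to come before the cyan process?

Tracing the constraints gives a chain: the scarlet process → the gold process → the teal process → the cyan process.
That forces the scarlet process before the cyan process in every valid schedule.

Yes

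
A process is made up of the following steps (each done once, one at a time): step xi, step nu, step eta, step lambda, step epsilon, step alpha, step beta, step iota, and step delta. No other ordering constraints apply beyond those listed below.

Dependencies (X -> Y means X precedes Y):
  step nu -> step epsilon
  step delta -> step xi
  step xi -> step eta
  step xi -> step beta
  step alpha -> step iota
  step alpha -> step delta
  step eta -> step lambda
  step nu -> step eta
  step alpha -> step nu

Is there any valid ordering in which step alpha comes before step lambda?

Every valid ordering already has step alpha before step lambda (the constraints require it), so in particular at least one does.

Yes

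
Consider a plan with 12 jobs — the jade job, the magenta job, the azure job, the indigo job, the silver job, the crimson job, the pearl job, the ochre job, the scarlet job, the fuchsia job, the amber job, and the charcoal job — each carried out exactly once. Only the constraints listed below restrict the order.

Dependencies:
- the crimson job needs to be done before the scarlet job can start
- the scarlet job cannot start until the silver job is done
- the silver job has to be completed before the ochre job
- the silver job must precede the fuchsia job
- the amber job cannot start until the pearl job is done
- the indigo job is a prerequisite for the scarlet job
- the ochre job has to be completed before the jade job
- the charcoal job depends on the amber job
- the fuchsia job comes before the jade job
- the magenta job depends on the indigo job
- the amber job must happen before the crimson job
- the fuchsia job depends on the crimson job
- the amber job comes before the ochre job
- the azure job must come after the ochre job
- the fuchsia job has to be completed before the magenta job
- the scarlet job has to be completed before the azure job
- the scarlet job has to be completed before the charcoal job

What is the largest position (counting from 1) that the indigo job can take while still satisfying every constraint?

Every job that must follow the indigo job has to come after it. Tracing all chains starting from the indigo job, those jobs are: the magenta job, the azure job, the scarlet job, the charcoal job — 4 in total.
With 4 mandatory successors out of 12 jobs total, the latest slot for the indigo job is 12−4 = 8, and it's reachable by doing all non-successors before the indigo job.

8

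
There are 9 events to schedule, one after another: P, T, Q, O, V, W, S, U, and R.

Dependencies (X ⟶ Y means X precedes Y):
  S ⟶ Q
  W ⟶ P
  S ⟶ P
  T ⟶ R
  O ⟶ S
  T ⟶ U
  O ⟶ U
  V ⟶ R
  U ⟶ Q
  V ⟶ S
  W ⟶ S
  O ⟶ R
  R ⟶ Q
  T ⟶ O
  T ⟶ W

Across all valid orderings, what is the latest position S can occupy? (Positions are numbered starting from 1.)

7

Every event that must follow S has to come after it. Tracing all chains starting from S, those events are: P, Q — 2 in total.
So at least 2 events follow S, putting S no later than position 7. That position is achievable by scheduling everything else first.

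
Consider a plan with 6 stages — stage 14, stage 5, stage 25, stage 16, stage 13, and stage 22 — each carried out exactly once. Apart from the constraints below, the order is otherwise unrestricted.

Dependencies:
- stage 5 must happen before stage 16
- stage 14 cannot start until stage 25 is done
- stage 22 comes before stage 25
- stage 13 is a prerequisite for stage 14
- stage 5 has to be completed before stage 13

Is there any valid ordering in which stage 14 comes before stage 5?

Following stage 5 → stage 13 → stage 14, stage 5 must precede stage 14 in every valid ordering.
Hence stage 14 can never be scheduled before stage 5.

No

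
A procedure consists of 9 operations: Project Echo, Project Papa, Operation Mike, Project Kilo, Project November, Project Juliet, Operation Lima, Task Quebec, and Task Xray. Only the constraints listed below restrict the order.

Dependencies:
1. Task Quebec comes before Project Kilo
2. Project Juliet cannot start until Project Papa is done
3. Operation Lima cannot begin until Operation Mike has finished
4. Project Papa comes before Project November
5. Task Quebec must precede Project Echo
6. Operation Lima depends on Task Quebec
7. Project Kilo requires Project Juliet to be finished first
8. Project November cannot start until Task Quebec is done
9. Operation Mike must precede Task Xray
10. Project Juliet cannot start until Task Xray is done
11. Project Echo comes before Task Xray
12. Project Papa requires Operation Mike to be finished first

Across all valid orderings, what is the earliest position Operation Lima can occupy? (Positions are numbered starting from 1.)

The operations that are forced before Operation Lima, directly or transitively, are Operation Mike, Task Quebec. That's 2 operations.
So at minimum 2 operations come before Operation Lima, putting Operation Lima no earlier than position 3. That position is achievable by scheduling exactly those predecessors first.

3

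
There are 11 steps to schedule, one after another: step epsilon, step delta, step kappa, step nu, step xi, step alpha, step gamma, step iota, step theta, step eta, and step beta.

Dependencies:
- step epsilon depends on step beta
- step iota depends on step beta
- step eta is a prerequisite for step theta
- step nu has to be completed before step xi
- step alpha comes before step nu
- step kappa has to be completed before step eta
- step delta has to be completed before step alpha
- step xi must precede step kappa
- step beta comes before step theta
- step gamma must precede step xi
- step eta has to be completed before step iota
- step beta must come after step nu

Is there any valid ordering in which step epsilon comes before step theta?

The constraints leave step epsilon and step theta unordered relative to each other; nothing requires step theta earlier.
So a valid ordering placing step epsilon earlier than step theta exists.

Yes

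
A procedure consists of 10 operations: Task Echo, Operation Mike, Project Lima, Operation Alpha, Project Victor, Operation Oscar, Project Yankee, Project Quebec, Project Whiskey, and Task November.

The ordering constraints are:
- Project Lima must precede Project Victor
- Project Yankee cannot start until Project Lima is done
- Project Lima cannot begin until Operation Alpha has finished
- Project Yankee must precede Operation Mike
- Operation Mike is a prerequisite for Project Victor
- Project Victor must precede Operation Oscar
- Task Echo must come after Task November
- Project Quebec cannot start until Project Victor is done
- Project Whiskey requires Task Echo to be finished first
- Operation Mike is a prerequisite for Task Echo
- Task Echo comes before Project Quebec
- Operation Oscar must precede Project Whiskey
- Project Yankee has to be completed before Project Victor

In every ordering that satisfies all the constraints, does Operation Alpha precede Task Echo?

Yes

Following the dependencies: Operation Alpha → Project Lima → Project Yankee → Operation Mike → Task Echo.
So Operation Alpha must precede Task Echo in any valid ordering.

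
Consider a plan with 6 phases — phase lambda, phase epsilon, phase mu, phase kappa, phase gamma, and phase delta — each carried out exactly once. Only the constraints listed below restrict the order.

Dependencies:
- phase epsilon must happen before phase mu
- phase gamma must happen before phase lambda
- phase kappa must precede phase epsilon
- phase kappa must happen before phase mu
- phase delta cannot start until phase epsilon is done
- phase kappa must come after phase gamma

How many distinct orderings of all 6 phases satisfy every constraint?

10

Only phase gamma has no prerequisites, so it must go first.
Counting all ways to extend the partial order to a total order gives 10.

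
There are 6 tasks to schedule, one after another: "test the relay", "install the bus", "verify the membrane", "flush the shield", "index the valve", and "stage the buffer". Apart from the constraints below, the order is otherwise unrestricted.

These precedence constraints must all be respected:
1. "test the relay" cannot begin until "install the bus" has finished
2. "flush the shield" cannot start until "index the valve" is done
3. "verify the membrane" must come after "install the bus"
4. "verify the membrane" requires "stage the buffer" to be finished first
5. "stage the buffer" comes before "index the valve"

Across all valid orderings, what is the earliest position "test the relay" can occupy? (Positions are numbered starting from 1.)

2

Working backwards through the constraints from "test the relay", its only required predecessor is "install the bus".
So at minimum 1 task comes before "test the relay", putting "test the relay" no earlier than position 2. That position is achievable by scheduling exactly that predecessor first.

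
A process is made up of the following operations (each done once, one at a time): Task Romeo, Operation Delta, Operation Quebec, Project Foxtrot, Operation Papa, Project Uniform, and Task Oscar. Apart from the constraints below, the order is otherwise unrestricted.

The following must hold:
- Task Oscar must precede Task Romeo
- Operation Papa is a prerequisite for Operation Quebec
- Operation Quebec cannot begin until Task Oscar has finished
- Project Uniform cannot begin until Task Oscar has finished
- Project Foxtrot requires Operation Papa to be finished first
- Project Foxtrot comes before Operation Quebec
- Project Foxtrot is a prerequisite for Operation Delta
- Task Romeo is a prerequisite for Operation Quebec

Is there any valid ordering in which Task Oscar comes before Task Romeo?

Yes

Every valid ordering already has Task Oscar before Task Romeo (the constraints require it), so in particular at least one does.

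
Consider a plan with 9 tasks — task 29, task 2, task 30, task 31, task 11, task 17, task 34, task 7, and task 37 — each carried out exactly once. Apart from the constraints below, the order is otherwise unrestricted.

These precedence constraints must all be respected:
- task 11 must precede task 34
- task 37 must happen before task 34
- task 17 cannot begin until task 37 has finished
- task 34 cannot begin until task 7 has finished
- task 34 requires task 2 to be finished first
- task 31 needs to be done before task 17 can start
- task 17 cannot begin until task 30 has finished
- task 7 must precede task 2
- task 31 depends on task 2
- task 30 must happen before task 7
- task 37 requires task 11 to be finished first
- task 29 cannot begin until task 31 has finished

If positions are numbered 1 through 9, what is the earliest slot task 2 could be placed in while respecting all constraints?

Every task that must precede task 2 has to come before it. Tracing all chains that end at task 2, those tasks are: task 30, task 7 — 2 in total.
With 2 mandatory predecessors, the earliest task 2 can sit is position 2+1 = 3, and placing just those 2 first achieves it.

3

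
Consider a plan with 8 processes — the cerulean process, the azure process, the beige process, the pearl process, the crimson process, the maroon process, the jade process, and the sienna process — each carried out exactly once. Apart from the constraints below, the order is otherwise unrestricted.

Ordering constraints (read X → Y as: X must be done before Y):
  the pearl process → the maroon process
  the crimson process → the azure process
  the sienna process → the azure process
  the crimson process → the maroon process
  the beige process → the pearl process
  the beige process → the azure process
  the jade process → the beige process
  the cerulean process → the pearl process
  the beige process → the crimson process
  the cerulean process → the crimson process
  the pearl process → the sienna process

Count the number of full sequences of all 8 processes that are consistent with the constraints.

2 processes have no prerequisites (the cerulean process, the jade process), so any of them could come first.
Counting all ways to extend the partial order to a total order gives 24.

24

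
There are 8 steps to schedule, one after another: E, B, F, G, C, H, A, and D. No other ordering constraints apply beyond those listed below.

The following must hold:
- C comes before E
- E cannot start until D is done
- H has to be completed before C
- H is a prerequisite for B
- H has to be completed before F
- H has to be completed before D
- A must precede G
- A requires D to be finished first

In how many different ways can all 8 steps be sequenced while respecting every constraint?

H is the only step with nothing required before it, so every ordering starts there.
Enumerating by repeatedly choosing an available step (one whose prerequisites are all placed) gives 378 distinct complete orderings.

378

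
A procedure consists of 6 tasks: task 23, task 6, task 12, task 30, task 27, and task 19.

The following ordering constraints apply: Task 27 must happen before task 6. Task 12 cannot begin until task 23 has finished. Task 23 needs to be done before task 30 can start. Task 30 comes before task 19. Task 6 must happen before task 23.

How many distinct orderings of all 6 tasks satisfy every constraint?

Only task 27 has no prerequisites, so it must go first.
Systematically extending each partial ordering one task at a time and counting, there are 3 complete orderings.

3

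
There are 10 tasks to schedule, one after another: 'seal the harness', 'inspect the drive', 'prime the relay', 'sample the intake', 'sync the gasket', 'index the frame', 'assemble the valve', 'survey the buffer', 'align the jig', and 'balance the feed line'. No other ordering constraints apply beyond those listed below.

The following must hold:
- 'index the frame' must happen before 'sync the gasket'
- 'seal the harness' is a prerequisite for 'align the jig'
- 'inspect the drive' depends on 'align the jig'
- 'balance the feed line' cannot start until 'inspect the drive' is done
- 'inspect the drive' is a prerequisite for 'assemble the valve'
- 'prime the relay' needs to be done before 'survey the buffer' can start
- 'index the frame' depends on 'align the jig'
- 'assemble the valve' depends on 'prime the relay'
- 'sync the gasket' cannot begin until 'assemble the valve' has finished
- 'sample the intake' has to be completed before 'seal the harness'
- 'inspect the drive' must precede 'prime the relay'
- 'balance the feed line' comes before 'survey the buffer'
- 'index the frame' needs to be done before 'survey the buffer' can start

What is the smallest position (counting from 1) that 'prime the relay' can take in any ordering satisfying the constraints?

The tasks that are forced before 'prime the relay', directly or transitively, are 'seal the harness', 'inspect the drive', 'sample the intake', 'align the jig'. That's 4 tasks.
With 4 mandatory predecessors, the earliest 'prime the relay' can sit is position 4+1 = 5, and placing just those 4 first achieves it.

5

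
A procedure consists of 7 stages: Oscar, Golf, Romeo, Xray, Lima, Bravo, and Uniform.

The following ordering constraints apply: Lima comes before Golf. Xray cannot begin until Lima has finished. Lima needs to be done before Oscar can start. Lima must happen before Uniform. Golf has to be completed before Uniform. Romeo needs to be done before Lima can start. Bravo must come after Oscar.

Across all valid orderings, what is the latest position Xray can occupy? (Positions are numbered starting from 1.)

7

Nothing depends on Xray, so it can be the final stage, position 7.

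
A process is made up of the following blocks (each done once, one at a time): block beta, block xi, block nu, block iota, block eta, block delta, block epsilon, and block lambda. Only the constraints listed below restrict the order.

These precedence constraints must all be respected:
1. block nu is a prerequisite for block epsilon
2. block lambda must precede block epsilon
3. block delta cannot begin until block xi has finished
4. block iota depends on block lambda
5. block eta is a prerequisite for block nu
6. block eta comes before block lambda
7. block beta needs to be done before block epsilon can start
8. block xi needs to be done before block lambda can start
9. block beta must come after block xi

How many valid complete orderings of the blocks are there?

2 blocks have no prerequisites (block xi, block eta), so any of them could come first.
Counting all ways to extend the partial order to a total order gives 294.

294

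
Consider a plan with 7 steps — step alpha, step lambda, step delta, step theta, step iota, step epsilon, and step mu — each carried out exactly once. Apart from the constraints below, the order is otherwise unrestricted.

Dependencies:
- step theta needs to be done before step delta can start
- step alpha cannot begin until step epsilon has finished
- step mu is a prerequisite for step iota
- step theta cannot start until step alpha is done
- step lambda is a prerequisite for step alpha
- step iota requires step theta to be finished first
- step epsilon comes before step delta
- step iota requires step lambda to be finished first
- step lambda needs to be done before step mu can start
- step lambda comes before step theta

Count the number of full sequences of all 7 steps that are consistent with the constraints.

The steps with no prerequisites are step lambda, step epsilon; any of them can be placed first.
Systematically extending each partial ordering one step at a time and counting, there are 16 complete orderings.

16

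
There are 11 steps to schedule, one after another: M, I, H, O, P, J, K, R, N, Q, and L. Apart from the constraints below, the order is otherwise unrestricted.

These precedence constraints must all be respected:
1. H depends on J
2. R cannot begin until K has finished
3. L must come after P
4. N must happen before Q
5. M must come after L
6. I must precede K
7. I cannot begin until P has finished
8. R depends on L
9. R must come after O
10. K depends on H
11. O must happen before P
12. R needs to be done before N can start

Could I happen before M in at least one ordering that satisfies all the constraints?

No chain of constraints runs from M to I, so M is not required to come first.
That means at least one valid schedule has I before M.

Yes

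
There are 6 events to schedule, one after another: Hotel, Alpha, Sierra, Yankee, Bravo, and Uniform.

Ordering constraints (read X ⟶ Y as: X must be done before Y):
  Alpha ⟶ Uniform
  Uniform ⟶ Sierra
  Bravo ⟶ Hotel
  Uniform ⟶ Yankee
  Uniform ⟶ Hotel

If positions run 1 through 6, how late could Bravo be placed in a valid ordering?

The only event forced after Bravo (directly or by a chain) is Hotel.
So at least 1 event follows Bravo, putting Bravo no later than position 5. That position is achievable by scheduling everything else first.

5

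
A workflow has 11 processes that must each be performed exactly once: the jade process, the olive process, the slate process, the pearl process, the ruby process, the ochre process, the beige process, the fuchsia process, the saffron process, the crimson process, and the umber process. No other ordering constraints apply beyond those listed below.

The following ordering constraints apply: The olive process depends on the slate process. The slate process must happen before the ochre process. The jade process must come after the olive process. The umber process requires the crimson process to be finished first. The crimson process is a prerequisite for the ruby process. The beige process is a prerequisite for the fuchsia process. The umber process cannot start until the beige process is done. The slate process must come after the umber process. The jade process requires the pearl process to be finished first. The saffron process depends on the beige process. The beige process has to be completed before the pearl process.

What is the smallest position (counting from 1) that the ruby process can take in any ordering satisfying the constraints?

2

Working backwards through the constraints from the ruby process, its only required predecessor is the crimson process.
So at minimum 1 process comes before the ruby process, putting the ruby process no earlier than position 2. That position is achievable by scheduling exactly that predecessor first.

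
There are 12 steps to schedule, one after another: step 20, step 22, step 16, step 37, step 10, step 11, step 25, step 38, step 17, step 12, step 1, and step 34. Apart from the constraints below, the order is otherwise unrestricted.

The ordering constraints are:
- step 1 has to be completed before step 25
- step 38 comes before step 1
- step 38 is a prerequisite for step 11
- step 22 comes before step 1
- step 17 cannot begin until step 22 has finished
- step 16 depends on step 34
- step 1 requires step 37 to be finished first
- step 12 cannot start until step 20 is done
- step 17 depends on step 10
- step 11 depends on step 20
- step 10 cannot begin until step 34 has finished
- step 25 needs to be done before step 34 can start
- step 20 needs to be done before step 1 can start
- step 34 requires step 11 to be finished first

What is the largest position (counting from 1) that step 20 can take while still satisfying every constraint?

Every step that must follow step 20 has to come after it. Tracing all chains starting from step 20, those steps are: step 16, step 10, step 11, step 25, step 17, step 12, step 1, step 34 — 8 in total.
So at least 8 steps follow step 20, putting step 20 no later than position 4. That position is achievable by scheduling everything else first.

4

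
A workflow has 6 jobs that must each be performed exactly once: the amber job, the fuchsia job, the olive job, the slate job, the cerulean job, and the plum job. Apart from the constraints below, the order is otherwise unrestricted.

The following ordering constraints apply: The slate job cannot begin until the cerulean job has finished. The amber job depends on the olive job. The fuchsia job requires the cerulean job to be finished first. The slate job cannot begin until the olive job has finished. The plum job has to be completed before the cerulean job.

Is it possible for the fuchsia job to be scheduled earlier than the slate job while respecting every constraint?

Nothing in the constraints forces the slate job before the fuchsia job — there is no chain from the slate job to the fuchsia job.
So a valid ordering placing the fuchsia job earlier than the slate job exists.

Yes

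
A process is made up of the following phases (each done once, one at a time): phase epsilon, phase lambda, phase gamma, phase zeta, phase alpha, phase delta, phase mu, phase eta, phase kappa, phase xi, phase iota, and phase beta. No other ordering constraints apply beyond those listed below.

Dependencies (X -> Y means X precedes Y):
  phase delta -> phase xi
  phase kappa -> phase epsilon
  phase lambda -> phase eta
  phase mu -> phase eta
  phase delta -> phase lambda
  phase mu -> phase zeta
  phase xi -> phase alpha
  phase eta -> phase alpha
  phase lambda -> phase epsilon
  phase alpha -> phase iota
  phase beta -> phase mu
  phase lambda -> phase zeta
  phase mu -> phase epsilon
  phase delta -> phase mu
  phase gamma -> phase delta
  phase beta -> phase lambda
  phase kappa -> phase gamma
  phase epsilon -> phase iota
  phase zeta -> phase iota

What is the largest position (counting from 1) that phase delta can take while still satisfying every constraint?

4

Following every chain forward from phase delta, the phases that must come later are phase epsilon, phase lambda, phase zeta, phase alpha, phase mu, phase eta, phase xi, phase iota — 8 of them.
So at least 8 phases follow phase delta, putting phase delta no later than position 4. That position is achievable by scheduling everything else first.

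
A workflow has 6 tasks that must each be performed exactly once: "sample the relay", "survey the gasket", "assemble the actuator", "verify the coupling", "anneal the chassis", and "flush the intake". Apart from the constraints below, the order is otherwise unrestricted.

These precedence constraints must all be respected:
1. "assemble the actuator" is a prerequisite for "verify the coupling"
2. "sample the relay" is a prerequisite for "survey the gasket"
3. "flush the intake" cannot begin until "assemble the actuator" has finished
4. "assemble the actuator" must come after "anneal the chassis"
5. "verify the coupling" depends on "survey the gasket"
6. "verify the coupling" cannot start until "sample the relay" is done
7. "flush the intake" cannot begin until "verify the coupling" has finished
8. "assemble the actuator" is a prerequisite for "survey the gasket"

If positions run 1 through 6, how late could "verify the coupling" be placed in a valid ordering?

5

The only task forced after "verify the coupling" (directly or by a chain) is "flush the intake".
With 1 mandatory successor out of 6 tasks total, the latest slot for "verify the coupling" is 6−1 = 5, and it's reachable by doing all non-successors before "verify the coupling".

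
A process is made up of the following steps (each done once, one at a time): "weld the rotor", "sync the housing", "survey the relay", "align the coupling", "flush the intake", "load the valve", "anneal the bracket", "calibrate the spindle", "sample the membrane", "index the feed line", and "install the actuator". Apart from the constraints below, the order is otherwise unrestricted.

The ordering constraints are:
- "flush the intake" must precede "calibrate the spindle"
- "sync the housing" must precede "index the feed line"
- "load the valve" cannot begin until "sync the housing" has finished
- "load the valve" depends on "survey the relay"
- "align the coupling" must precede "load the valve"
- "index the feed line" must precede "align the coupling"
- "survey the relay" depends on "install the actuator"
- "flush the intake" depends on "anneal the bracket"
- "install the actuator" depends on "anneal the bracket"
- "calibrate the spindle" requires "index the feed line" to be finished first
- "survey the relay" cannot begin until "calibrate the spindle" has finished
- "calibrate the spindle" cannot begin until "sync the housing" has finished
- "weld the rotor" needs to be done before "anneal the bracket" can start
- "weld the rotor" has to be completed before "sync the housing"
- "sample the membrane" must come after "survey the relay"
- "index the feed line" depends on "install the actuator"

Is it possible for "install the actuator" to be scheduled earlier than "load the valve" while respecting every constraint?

The constraints force "install the actuator" before "load the valve", so yes — every valid ordering has "install the actuator" earlier.

Yes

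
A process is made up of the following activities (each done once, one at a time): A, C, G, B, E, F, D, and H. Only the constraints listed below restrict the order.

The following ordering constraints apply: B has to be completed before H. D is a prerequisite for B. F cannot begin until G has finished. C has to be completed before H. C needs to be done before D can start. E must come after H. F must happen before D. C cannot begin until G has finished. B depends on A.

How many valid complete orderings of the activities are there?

2 activities have no prerequisites (A, G), so any of them could come first.
Enumerating by repeatedly choosing an available activity (one whose prerequisites are all placed) gives 10 distinct complete orderings.

10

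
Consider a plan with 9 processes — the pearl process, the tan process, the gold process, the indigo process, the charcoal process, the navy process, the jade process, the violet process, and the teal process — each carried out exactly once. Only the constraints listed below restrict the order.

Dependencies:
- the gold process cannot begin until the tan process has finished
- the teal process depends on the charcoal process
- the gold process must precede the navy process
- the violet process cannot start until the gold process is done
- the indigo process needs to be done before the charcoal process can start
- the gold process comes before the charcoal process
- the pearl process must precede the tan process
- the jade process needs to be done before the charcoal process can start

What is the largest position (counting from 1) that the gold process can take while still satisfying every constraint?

5

Every process that must follow the gold process has to come after it. Tracing all chains starting from the gold process, those processes are: the charcoal process, the navy process, the violet process, the teal process — 4 in total.
So at least 4 processes follow the gold process, putting the gold process no later than position 5. That position is achievable by scheduling everything else first.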